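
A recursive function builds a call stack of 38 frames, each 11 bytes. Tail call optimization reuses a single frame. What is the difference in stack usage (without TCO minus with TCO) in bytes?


Without TCO: 38 * 11 = 418 bytes
With TCO: reuse 1 frame = 11 bytes
Savings = 418 - 11 = 407

407


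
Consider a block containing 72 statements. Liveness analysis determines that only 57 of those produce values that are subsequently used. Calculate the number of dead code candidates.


Dead code = total statements - live definitions
= 72 - 57 = 15

15


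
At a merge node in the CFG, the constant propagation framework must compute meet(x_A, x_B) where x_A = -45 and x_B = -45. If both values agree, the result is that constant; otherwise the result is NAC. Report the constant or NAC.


Meet operation: if both paths give the same constant, result is that constant; if they differ, result is NAC (not-a-constant).
Path A: -45, Path B: -45 -> equal
Result: constant -> -45

-45


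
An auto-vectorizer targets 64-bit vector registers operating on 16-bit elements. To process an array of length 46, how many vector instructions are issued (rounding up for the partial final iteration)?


Width = 64 / 16 = 4 elements per vector op
Iterations = ceil(46 / 4) = 12

12


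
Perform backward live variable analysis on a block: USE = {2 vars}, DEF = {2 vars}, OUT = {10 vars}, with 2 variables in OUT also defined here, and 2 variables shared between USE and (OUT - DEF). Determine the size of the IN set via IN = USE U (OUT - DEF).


OUT - DEF: 10 - 2 = 8
|IN| = |USE| + |OUT - DEF| - |USE ∩ (OUT - DEF)| = 2 + 8 - 2 = 8

8


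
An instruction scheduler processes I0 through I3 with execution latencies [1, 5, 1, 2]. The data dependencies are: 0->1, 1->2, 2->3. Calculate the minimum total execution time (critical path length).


Compute longest path through dependency graph: dist(Ik) = max over predecessors of dist + latency(Ik).
dist(I0) = latency 1 = 1
dist(I1) = dist(I0) + 5 = 1 + 5 = 6
dist(I2) = dist(I1) + 1 = 6 + 1 = 7
dist(I3) = dist(I2) + 2 = 7 + 2 = 9
Critical path = max dist = 9

9


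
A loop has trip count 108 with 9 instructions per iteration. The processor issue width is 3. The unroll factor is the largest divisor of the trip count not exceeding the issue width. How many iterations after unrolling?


Largest divisor of 108 <= 3 is 3
New iterations = 108 / 3 = 36

36


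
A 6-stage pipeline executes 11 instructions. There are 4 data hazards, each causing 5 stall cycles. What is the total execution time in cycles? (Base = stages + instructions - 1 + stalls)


Base cycles = 6 + 11 - 1 = 16
Total stalls = 4 * 5 = 20
Total = 16 + 20 = 36

36


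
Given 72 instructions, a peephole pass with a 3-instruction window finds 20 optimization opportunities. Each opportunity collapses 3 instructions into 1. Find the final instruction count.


Each match removes 2 instructions.
Total removed = 20 * 2 = 40
Remaining = 72 - 40 = 32

32


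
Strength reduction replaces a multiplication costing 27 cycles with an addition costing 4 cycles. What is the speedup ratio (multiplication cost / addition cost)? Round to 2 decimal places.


Ratio = mult_cost / add_cost = 27 / 4 = 6.75

6.75


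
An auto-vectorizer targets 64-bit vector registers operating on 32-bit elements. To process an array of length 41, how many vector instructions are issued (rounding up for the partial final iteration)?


Width = 64 / 32 = 2 elements per vector op
Iterations = ceil(41 / 2) = 21

21


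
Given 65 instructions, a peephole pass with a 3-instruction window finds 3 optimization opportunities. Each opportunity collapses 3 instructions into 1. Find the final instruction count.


Each match removes 2 instructions.
Total removed = 3 * 2 = 6
Remaining = 65 - 6 = 59

59


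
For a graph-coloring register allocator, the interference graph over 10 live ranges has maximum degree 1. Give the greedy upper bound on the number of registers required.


Greedy coloring never needs more than (max_degree + 1) colors: when coloring a vertex, at most max_degree neighbors are already colored.
Upper bound = 1 + 1 = 2

2


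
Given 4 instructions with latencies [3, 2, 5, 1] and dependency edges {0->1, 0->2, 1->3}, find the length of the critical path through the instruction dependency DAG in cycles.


Compute longest path through dependency graph: dist(Ik) = max over predecessors of dist + latency(Ik).
dist(I0) = latency 3 = 3
dist(I1) = dist(I0) + 2 = 3 + 2 = 5
dist(I2) = dist(I0) + 5 = 3 + 5 = 8
dist(I3) = dist(I1) + 1 = 5 + 1 = 6
Critical path = max dist = 8

8


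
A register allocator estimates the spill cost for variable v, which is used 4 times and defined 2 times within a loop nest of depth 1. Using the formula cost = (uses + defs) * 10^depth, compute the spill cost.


uses + defs = 4 + 2 = 6
10^1 = 10
Spill cost = 6 * 10 = 60

60


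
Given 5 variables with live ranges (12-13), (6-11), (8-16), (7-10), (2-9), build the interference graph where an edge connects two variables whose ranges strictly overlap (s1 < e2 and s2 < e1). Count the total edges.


Check all pairs for overlapping intervals.
Two intervals (s1,e1) and (s2,e2) overlap if s1 < e2 and s2 < e1.
v0 (12-13) vs v1..v4: overlaps v2 -> 1
v1 (6-11) vs v2..v4: overlaps v2, v3, v4 -> 3
v2 (8-16) vs v3..v4: overlaps v3, v4 -> 2
v3 (7-10) vs v4: overlaps v4 -> 1
Total overlapping pairs = 1 + 3 + 2 + 1 = 7

7


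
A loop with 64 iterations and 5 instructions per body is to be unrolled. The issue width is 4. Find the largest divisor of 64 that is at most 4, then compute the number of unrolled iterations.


Largest divisor of 64 <= 4 is 4
New iterations = 64 / 4 = 16

16


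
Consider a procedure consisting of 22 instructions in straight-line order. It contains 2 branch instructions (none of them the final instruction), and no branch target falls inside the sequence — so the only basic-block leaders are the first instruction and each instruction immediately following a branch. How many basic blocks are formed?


With no in-sequence branch targets, the leaders are the first instruction plus the instruction after each branch.
Number of basic blocks = branches + 1
= 2 + 1 = 3

3


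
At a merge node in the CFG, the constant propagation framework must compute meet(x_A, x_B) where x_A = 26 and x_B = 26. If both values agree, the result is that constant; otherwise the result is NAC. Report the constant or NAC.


Meet operation: if both paths give the same constant, result is that constant; if they differ, result is NAC (not-a-constant).
Path A: 26, Path B: 26 -> equal
Result: constant -> 26

26


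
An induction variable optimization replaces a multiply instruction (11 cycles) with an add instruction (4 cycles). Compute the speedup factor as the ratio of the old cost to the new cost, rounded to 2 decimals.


Ratio = mult_cost / add_cost = 11 / 4 = 2.75

2.75


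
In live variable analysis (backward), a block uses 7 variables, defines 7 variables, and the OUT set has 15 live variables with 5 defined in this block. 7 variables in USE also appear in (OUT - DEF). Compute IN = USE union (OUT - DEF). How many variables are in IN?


OUT - DEF: 15 - 5 = 10
|IN| = |USE| + |OUT - DEF| - |USE ∩ (OUT - DEF)| = 7 + 10 - 7 = 10

10


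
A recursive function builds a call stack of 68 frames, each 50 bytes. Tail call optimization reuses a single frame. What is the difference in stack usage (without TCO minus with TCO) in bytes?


Without TCO: 68 * 50 = 3400 bytes
With TCO: reuse 1 frame = 50 bytes
Savings = 3400 - 50 = 3350

3350


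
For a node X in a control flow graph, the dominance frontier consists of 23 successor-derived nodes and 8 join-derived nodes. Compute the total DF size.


DF(X) = direct successor contributions + join point contributions
= 23 + 8 = 31

31


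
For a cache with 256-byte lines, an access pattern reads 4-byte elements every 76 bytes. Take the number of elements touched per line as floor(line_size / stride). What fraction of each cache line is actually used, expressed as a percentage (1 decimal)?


Elements per cache line = floor(256 / 76) = 3
Bytes used = 3 * 4 = 12
Utilization = 12 / 256 * 100 = 4.7%

4.7


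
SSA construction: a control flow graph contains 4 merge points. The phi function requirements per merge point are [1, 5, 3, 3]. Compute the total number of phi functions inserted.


Total phi functions = sum of phi functions at each join node
= 1 + 5 + 3 + 3 = 12

12


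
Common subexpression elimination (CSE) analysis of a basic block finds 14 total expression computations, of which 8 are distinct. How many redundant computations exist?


CSE count = total expressions - unique expressions
= 14 - 8 = 6

6


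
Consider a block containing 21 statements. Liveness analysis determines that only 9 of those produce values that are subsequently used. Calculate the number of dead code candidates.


Dead code = total statements - live definitions
= 21 - 9 = 12

12


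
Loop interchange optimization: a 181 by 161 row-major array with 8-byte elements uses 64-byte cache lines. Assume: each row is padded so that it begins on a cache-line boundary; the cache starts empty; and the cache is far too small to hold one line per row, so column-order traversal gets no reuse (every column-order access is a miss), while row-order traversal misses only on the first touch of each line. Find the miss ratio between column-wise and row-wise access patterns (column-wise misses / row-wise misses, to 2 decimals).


Each row occupies 161 * 8 = 1288 bytes and starts on a line boundary, so it spans ceil(1288 / 64) = 21 cache lines.
Row-major traversal misses (one per line touched): 181 * ceil(161 * 8 / 64) = 3801
Column-major traversal misses (no reuse, every access misses): 181 * 161 = 29141
Ratio = 29141 / 3801 = 7.67

7.67


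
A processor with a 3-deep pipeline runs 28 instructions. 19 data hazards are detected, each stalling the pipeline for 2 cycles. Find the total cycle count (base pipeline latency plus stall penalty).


Base cycles = 3 + 28 - 1 = 30
Total stalls = 19 * 2 = 38
Total = 30 + 38 = 68

68


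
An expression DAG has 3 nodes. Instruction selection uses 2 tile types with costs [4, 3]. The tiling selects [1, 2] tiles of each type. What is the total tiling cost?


Total cost = sum(count_i * cost_i)
= 1*4 + 2*3
= 10

10


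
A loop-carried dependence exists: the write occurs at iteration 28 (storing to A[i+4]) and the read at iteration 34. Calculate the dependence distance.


Distance = read iteration - write iteration
= 34 - 28 = 6

6


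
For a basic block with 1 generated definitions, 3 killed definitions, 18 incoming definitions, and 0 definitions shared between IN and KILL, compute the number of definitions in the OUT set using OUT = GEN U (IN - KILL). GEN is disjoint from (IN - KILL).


IN - KILL: 18 - 0 = 18 surviving definitions
OUT = GEN + surviving = 1 + 18 = 19

19


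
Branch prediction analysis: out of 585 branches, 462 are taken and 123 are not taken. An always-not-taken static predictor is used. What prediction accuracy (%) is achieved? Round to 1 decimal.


Predictor: always-not-taken
Correct predictions = 123
Accuracy = 123 / 585 * 100 = 21.0%

21.0


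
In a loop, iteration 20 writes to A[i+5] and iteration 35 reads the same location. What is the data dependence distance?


Distance = read iteration - write iteration
= 35 - 20 = 15

15


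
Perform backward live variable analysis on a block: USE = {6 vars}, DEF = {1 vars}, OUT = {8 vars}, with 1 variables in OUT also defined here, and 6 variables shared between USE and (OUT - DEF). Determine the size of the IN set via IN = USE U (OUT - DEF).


OUT - DEF: 8 - 1 = 7
|IN| = |USE| + |OUT - DEF| - |USE ∩ (OUT - DEF)| = 6 + 7 - 6 = 7

7


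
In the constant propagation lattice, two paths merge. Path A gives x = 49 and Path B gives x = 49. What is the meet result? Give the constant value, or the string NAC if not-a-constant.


Meet operation: if both paths give the same constant, result is that constant; if they differ, result is NAC (not-a-constant).
Path A: 49, Path B: 49 -> equal
Result: constant -> 49

49


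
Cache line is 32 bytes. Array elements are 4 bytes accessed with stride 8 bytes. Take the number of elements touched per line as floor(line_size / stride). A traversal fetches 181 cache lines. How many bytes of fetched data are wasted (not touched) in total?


Elements per line = floor(32 / 8) = 4
Bytes used per line = 4 * 4 = 16
Wasted per line = 32 - 16 = 16
Total wasted = 16 * 181 = 2896

2896


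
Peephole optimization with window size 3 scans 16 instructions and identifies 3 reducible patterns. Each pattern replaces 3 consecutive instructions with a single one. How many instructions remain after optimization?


Each match removes 2 instructions.
Total removed = 3 * 2 = 6
Remaining = 16 - 6 = 10

10


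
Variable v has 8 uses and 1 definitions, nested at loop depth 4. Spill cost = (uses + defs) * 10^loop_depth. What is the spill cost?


uses + defs = 8 + 1 = 9
10^4 = 10000
Spill cost = 9 * 10000 = 90000

90000


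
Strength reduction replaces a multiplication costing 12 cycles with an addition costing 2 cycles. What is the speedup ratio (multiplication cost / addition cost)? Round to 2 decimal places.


Ratio = mult_cost / add_cost = 12 / 2 = 6.0

6.0


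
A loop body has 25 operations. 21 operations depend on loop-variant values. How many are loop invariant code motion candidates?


Invariant candidates = total - loop-dependent
= 25 - 21 = 4

4


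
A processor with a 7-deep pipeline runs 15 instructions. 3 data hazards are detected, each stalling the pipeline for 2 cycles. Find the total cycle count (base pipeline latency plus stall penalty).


Base cycles = 7 + 15 - 1 = 21
Total stalls = 3 * 2 = 6
Total = 21 + 6 = 27

27


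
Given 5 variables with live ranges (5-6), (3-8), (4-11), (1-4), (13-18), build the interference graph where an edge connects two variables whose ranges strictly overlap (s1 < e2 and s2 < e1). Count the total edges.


Check all pairs for overlapping intervals.
Two intervals (s1,e1) and (s2,e2) overlap if s1 < e2 and s2 < e1.
v0 (5-6) vs v1..v4: overlaps v1, v2 -> 2
v1 (3-8) vs v2..v4: overlaps v2, v3 -> 2
v2 (4-11) vs v3..v4: overlaps none -> 0
v3 (1-4) vs v4: overlaps none -> 0
Total overlapping pairs = 2 + 2 + 0 + 0 = 4

4


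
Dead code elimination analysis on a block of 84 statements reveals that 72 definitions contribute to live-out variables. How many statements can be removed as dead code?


Dead code = total statements - live definitions
= 84 - 72 = 12

12


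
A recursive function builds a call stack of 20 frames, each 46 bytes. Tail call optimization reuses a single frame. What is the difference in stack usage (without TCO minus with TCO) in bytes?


Without TCO: 20 * 46 = 920 bytes
With TCO: reuse 1 frame = 46 bytes
Savings = 920 - 46 = 874

874


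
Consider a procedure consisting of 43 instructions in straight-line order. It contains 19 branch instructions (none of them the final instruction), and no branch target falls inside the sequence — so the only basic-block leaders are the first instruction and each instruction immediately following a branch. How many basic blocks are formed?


With no in-sequence branch targets, the leaders are the first instruction plus the instruction after each branch.
Number of basic blocks = branches + 1
= 19 + 1 = 20

20


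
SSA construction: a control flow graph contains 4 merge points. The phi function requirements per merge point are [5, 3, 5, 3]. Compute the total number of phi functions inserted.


Total phi functions = sum of phi functions at each join node
= 5 + 3 + 5 + 3 = 16

16


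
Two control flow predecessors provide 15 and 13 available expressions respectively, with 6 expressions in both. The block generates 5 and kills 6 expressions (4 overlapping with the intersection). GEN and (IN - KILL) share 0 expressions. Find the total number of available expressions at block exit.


IN = intersection of predecessors = 6
IN - KILL = 6 - 4 = 2
|OUT| = |GEN| + |IN - KILL| - |GEN ∩ (IN - KILL)| = 5 + 2 - 0 = 7

7


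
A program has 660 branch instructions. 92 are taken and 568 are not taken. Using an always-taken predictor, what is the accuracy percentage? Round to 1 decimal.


Predictor: always-taken
Correct predictions = 92
Accuracy = 92 / 660 * 100 = 13.9%

13.9


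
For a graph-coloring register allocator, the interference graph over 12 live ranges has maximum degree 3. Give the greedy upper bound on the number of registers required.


Greedy coloring never needs more than (max_degree + 1) colors: when coloring a vertex, at most max_degree neighbors are already colored.
Upper bound = 3 + 1 = 4

4


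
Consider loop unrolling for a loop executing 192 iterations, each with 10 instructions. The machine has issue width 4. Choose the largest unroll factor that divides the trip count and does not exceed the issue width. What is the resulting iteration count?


Largest divisor of 192 <= 4 is 4
New iterations = 192 / 4 = 48

48


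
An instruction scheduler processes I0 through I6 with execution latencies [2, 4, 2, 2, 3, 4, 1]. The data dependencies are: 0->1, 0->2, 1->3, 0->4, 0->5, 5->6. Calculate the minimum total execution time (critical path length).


Compute longest path through dependency graph: dist(Ik) = max over predecessors of dist + latency(Ik).
dist(I0) = latency 2 = 2
dist(I1) = dist(I0) + 4 = 2 + 4 = 6
dist(I2) = dist(I0) + 2 = 2 + 2 = 4
dist(I3) = dist(I1) + 2 = 6 + 2 = 8
dist(I4) = dist(I0) + 3 = 2 + 3 = 5
dist(I5) = dist(I0) + 4 = 2 + 4 = 6
dist(I6) = dist(I5) + 1 = 6 + 1 = 7
Critical path = max dist = 8

8


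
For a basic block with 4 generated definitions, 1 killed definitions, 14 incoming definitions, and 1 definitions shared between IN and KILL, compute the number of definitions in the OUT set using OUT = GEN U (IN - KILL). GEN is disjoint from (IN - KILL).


IN - KILL: 14 - 1 = 13 surviving definitions
OUT = GEN + surviving = 4 + 13 = 17

17


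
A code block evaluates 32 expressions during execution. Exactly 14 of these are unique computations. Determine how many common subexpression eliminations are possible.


CSE count = total expressions - unique expressions
= 32 - 14 = 18

18


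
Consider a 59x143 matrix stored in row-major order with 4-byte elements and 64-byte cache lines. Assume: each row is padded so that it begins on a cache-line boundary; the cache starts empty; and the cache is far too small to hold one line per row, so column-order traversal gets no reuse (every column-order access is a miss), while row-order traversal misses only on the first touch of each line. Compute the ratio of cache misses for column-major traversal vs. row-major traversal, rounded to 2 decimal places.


Each row occupies 143 * 4 = 572 bytes and starts on a line boundary, so it spans ceil(572 / 64) = 9 cache lines.
Row-major traversal misses (one per line touched): 59 * ceil(143 * 4 / 64) = 531
Column-major traversal misses (no reuse, every access misses): 59 * 143 = 8437
Ratio = 8437 / 531 = 15.89

15.89


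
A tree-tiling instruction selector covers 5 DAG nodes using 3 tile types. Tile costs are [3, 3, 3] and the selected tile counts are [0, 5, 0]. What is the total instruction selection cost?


Total cost = sum(count_i * cost_i)
= 0*3 + 5*3 + 0*3
= 15

15


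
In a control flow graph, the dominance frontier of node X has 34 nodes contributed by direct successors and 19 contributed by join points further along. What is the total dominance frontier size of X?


DF(X) = direct successor contributions + join point contributions
= 34 + 19 = 53

53


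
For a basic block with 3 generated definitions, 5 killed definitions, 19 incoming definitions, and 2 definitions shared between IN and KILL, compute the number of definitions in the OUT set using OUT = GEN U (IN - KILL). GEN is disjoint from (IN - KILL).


IN - KILL: 19 - 2 = 17 surviving definitions
OUT = GEN + surviving = 3 + 17 = 20

20


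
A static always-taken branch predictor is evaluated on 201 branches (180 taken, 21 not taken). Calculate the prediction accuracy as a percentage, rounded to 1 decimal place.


Predictor: always-taken
Correct predictions = 180
Accuracy = 180 / 201 * 100 = 89.6%

89.6


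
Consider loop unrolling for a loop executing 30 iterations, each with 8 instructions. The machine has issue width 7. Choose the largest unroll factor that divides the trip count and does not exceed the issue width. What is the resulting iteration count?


Largest divisor of 30 <= 7 is 6
New iterations = 30 / 6 = 5

5


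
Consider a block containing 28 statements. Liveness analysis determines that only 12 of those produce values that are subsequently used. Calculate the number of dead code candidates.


Dead code = total statements - live definitions
= 28 - 12 = 16

16


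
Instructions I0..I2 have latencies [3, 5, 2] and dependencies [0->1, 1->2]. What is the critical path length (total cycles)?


Compute longest path through dependency graph: dist(Ik) = max over predecessors of dist + latency(Ik).
dist(I0) = latency 3 = 3
dist(I1) = dist(I0) + 5 = 3 + 5 = 8
dist(I2) = dist(I1) + 2 = 8 + 2 = 10
Critical path = max dist = 10

10


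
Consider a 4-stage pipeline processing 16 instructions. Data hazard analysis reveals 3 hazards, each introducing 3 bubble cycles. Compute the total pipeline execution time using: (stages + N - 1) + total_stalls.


Base cycles = 4 + 16 - 1 = 19
Total stalls = 3 * 3 = 9
Total = 19 + 9 = 28

28


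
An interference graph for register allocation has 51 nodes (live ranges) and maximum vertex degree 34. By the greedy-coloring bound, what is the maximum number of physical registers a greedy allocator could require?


Greedy coloring never needs more than (max_degree + 1) colors: when coloring a vertex, at most max_degree neighbors are already colored.
Upper bound = 34 + 1 = 35

35


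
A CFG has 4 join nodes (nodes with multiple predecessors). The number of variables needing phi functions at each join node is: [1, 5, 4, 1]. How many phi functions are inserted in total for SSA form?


Total phi functions = sum of phi functions at each join node
= 1 + 5 + 4 + 1 = 11

11


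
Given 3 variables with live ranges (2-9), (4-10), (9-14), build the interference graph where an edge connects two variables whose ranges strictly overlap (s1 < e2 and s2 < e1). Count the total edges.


Check all pairs for overlapping intervals.
Two intervals (s1,e1) and (s2,e2) overlap if s1 < e2 and s2 < e1.
v0 (2-9) vs v1..v2: overlaps v1 -> 1
v1 (4-10) vs v2: overlaps v2 -> 1
Total overlapping pairs = 1 + 1 = 2

2


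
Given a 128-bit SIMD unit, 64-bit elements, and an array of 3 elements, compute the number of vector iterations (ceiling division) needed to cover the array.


Width = 128 / 64 = 2 elements per vector op
Iterations = ceil(3 / 2) = 2

2


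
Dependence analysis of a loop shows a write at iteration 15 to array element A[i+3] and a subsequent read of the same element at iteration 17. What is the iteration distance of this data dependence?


Distance = read iteration - write iteration
= 17 - 15 = 2

2


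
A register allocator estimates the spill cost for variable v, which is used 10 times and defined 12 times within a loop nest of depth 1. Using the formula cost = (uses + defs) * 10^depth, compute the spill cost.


uses + defs = 10 + 12 = 22
10^1 = 10
Spill cost = 22 * 10 = 220

220


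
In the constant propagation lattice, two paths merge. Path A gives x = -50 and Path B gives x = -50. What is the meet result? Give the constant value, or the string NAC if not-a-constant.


Meet operation: if both paths give the same constant, result is that constant; if they differ, result is NAC (not-a-constant).
Path A: -50, Path B: -50 -> equal
Result: constant -> -50

-50


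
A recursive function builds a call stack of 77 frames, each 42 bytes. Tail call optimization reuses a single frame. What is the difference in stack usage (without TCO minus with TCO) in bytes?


Without TCO: 77 * 42 = 3234 bytes
With TCO: reuse 1 frame = 42 bytes
Savings = 3234 - 42 = 3192

3192


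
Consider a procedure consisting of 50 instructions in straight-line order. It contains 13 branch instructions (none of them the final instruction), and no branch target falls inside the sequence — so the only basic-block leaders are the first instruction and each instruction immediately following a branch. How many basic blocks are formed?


With no in-sequence branch targets, the leaders are the first instruction plus the instruction after each branch.
Number of basic blocks = branches + 1
= 13 + 1 = 14

14


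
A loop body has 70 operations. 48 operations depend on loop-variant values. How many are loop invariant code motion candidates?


Invariant candidates = total - loop-dependent
= 70 - 48 = 22

22


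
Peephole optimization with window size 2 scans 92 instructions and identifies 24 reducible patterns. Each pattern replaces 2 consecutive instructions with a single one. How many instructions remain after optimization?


Each match removes 1 instructions.
Total removed = 24 * 1 = 24
Remaining = 92 - 24 = 68

68


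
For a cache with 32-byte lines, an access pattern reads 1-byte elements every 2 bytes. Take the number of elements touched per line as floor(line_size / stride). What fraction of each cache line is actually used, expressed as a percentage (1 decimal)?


Elements per cache line = floor(32 / 2) = 16
Bytes used = 16 * 1 = 16
Utilization = 16 / 32 * 100 = 50.0%

50.0


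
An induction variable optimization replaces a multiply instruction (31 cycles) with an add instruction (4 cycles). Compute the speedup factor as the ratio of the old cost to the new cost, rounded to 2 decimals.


Ratio = mult_cost / add_cost = 31 / 4 = 7.75

7.75


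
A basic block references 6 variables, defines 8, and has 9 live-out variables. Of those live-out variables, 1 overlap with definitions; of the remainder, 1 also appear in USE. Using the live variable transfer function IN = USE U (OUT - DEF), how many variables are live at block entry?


OUT - DEF: 9 - 1 = 8
|IN| = |USE| + |OUT - DEF| - |USE ∩ (OUT - DEF)| = 6 + 8 - 1 = 13

13


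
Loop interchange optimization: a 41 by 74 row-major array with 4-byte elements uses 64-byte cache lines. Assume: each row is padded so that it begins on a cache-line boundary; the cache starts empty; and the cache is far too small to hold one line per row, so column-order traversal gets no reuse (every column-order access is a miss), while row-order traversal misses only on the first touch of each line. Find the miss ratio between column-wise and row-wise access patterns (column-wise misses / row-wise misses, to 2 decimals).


Each row occupies 74 * 4 = 296 bytes and starts on a line boundary, so it spans ceil(296 / 64) = 5 cache lines.
Row-major traversal misses (one per line touched): 41 * ceil(74 * 4 / 64) = 205
Column-major traversal misses (no reuse, every access misses): 41 * 74 = 3034
Ratio = 3034 / 205 = 14.8

14.8


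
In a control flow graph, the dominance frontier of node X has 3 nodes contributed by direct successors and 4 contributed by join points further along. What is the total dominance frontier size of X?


DF(X) = direct successor contributions + join point contributions
= 3 + 4 = 7

7


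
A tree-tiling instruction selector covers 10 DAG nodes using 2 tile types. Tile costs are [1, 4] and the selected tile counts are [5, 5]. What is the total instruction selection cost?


Total cost = sum(count_i * cost_i)
= 5*1 + 5*4
= 25

25


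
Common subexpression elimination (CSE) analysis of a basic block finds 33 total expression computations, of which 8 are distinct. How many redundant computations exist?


CSE count = total expressions - unique expressions
= 33 - 8 = 25

25


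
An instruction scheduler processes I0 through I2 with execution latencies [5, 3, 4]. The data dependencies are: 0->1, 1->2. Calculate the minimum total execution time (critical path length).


Compute longest path through dependency graph: dist(Ik) = max over predecessors of dist + latency(Ik).
dist(I0) = latency 5 = 5
dist(I1) = dist(I0) + 3 = 5 + 3 = 8
dist(I2) = dist(I1) + 4 = 8 + 4 = 12
Critical path = max dist = 12

12


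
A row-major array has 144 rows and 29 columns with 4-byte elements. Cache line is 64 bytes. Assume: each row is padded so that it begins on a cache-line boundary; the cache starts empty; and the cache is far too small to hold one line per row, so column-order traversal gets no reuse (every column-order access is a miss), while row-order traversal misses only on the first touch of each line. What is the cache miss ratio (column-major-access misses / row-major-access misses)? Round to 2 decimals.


Each row occupies 29 * 4 = 116 bytes and starts on a line boundary, so it spans ceil(116 / 64) = 2 cache lines.
Row-major traversal misses (one per line touched): 144 * ceil(29 * 4 / 64) = 288
Column-major traversal misses (no reuse, every access misses): 144 * 29 = 4176
Ratio = 4176 / 288 = 14.5

14.5


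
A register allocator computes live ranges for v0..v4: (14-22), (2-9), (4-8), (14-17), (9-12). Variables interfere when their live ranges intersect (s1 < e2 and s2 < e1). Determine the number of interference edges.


Check all pairs for overlapping intervals.
Two intervals (s1,e1) and (s2,e2) overlap if s1 < e2 and s2 < e1.
v0 (14-22) vs v1..v4: overlaps v3 -> 1
v1 (2-9) vs v2..v4: overlaps v2 -> 1
v2 (4-8) vs v3..v4: overlaps none -> 0
v3 (14-17) vs v4: overlaps none -> 0
Total overlapping pairs = 1 + 1 + 0 + 0 = 2

2


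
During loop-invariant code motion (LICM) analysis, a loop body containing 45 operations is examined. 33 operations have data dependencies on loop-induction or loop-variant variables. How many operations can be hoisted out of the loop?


Invariant candidates = total - loop-dependent
= 45 - 33 = 12

12


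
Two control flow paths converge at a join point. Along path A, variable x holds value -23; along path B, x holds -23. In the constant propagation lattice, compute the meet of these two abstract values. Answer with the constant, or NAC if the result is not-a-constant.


Meet operation: if both paths give the same constant, result is that constant; if they differ, result is NAC (not-a-constant).
Path A: -23, Path B: -23 -> equal
Result: constant -> -23

-23


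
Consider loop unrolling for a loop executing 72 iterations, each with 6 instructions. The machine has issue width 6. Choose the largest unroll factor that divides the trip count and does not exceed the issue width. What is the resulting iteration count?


Largest divisor of 72 <= 6 is 6
New iterations = 72 / 6 = 12

12


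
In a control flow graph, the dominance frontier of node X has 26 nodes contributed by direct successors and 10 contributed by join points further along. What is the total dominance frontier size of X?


DF(X) = direct successor contributions + join point contributions
= 26 + 10 = 36

36


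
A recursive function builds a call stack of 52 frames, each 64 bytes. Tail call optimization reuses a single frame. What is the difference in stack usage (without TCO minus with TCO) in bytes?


Without TCO: 52 * 64 = 3328 bytes
With TCO: reuse 1 frame = 64 bytes
Savings = 3328 - 64 = 3264

3264


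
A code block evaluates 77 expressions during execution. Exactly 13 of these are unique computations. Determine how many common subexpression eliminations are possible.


CSE count = total expressions - unique expressions
= 77 - 13 = 64

64


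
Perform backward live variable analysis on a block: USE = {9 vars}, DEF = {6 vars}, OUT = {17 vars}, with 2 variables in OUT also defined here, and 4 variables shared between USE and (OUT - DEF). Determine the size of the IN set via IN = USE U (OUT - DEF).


OUT - DEF: 17 - 2 = 15
|IN| = |USE| + |OUT - DEF| - |USE ∩ (OUT - DEF)| = 9 + 15 - 4 = 20

20


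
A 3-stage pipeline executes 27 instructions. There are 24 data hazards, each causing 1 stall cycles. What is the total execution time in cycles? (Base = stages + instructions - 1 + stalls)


Base cycles = 3 + 27 - 1 = 29
Total stalls = 24 * 1 = 24
Total = 29 + 24 = 53

53


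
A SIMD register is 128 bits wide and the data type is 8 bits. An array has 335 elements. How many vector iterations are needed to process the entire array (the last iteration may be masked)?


Width = 128 / 8 = 16 elements per vector op
Iterations = ceil(335 / 16) = 21

21


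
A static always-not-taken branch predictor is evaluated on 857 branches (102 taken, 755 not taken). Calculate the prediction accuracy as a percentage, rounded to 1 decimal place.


Predictor: always-not-taken
Correct predictions = 755
Accuracy = 755 / 857 * 100 = 88.1%

88.1


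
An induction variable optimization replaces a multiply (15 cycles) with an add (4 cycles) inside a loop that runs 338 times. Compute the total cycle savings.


Per-iteration saving = 15 - 4 = 11
Total saved = 338 * 11 = 3718

3718


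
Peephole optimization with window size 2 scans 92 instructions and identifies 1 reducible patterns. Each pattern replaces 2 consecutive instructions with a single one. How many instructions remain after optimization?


Each match removes 1 instructions.
Total removed = 1 * 1 = 1
Remaining = 92 - 1 = 91

91


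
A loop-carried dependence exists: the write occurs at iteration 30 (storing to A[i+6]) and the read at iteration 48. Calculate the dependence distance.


Distance = read iteration - write iteration
= 48 - 30 = 18

18


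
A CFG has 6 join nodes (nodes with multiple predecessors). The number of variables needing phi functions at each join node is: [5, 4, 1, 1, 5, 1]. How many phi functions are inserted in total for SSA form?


Total phi functions = sum of phi functions at each join node
= 5 + 4 + 1 + 1 + 5 + 1 = 17

17


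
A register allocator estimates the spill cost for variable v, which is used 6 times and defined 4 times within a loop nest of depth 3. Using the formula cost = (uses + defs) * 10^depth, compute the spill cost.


uses + defs = 6 + 4 = 10
10^3 = 1000
Spill cost = 10 * 1000 = 10000

10000


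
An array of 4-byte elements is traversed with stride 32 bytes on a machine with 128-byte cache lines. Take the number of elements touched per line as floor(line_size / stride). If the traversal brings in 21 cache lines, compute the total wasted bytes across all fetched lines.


Elements per line = floor(128 / 32) = 4
Bytes used per line = 4 * 4 = 16
Wasted per line = 128 - 16 = 112
Total wasted = 112 * 21 = 2352

2352


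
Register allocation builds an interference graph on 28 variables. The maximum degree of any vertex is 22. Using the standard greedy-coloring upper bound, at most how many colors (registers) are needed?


Greedy coloring never needs more than (max_degree + 1) colors: when coloring a vertex, at most max_degree neighbors are already colored.
Upper bound = 22 + 1 = 23

23


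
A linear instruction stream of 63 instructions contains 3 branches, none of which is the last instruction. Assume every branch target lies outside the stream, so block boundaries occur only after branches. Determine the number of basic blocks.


With no in-sequence branch targets, the leaders are the first instruction plus the instruction after each branch.
Number of basic blocks = branches + 1
= 3 + 1 = 4

4


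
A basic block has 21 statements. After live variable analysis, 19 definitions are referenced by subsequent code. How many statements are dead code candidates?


Dead code = total statements - live definitions
= 21 - 19 = 2

2


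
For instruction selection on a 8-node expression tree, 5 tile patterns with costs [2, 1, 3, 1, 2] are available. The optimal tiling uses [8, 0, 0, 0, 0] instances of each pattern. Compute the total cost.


Total cost = sum(count_i * cost_i)
= 8*2 + 0*1 + 0*3 + 0*1 + 0*2
= 16

16


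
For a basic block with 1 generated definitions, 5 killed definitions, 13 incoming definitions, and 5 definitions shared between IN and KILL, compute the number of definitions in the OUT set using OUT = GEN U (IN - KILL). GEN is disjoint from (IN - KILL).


IN - KILL: 13 - 5 = 8 surviving definitions
OUT = GEN + surviving = 1 + 8 = 9

9


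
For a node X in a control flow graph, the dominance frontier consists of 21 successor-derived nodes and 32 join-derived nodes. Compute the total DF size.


DF(X) = direct successor contributions + join point contributions
= 21 + 32 = 53

53


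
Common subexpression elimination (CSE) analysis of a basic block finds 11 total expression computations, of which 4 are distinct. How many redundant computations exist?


CSE count = total expressions - unique expressions
= 11 - 4 = 7

7


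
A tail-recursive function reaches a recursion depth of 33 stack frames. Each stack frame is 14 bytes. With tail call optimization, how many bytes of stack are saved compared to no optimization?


Without TCO: 33 * 14 = 462 bytes
With TCO: reuse 1 frame = 14 bytes
Savings = 462 - 14 = 448

448


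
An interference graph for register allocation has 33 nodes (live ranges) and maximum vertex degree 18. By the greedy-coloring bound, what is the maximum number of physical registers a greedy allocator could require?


Greedy coloring never needs more than (max_degree + 1) colors: when coloring a vertex, at most max_degree neighbors are already colored.
Upper bound = 18 + 1 = 19

19


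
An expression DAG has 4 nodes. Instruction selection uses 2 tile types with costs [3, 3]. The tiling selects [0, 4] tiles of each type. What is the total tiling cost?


Total cost = sum(count_i * cost_i)
= 0*3 + 4*3
= 12

12


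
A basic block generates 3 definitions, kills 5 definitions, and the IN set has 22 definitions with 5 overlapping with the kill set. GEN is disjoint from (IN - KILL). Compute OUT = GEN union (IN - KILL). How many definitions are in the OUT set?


IN - KILL: 22 - 5 = 17 surviving definitions
OUT = GEN + surviving = 3 + 17 = 20

20


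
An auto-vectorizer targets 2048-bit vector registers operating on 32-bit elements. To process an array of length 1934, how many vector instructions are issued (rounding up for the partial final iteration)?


Width = 2048 / 32 = 64 elements per vector op
Iterations = ceil(1934 / 64) = 31

31


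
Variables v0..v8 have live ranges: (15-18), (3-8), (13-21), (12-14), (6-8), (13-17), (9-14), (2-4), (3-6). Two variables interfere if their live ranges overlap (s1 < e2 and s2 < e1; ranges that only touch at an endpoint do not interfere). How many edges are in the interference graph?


Check all pairs for overlapping intervals.
Two intervals (s1,e1) and (s2,e2) overlap if s1 < e2 and s2 < e1.
v0 (15-18) vs v1..v8: overlaps v2, v5 -> 2
v1 (3-8) vs v2..v8: overlaps v4, v7, v8 -> 3
v2 (13-21) vs v3..v8: overlaps v3, v5, v6 -> 3
v3 (12-14) vs v4..v8: overlaps v5, v6 -> 2
v4 (6-8) vs v5..v8: overlaps none -> 0
v5 (13-17) vs v6..v8: overlaps v6 -> 1
v6 (9-14) vs v7..v8: overlaps none -> 0
v7 (2-4) vs v8: overlaps v8 -> 1
Total overlapping pairs = 2 + 3 + 3 + 2 + 0 + 1 + 0 + 1 = 12

12


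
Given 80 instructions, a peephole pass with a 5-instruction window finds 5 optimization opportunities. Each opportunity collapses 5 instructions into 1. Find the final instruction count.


Each match removes 4 instructions.
Total removed = 5 * 4 = 20
Remaining = 80 - 20 = 60

60


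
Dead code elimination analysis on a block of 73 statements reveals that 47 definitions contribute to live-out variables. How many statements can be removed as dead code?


Dead code = total statements - live definitions
= 73 - 47 = 26

26


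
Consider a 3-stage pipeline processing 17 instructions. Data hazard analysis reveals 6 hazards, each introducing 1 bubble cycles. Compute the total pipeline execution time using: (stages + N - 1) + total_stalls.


Base cycles = 3 + 17 - 1 = 19
Total stalls = 6 * 1 = 6
Total = 19 + 6 = 25

25
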